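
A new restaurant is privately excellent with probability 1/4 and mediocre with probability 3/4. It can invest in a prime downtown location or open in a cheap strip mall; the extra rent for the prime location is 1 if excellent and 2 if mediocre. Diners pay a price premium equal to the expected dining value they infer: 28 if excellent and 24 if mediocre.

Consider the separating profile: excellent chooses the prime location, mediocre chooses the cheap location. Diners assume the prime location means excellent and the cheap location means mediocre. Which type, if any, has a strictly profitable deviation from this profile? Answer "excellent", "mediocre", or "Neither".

mediocre

The prime location pays 28; the cheap location pays 24.
excellent: assigned the prime location, nets 28 − 1 = 27; deviating to the cheap location nets 24.
mediocre: assigned the cheap location, nets 24; deviating to the prime location nets 28 − 2 = 26.
The mediocre type gains 2 by deviating.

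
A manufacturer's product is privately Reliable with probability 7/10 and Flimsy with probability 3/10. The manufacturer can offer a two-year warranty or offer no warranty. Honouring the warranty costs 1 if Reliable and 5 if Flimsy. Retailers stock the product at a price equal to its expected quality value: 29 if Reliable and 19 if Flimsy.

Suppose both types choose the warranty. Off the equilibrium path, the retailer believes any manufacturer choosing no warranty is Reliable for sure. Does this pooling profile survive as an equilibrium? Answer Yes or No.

No

On path, the retailer holds the prior and pays 7/10·29 + 3/10·19 = 26. Off path (no warranty), believing Reliable, it pays 29.
Reliable: the warranty nets 26 − 1 = 25; no warranty nets 29. Reliable would deviate.
Flimsy: the warranty nets 26 − 5 = 21; no warranty nets 29. Flimsy would deviate.
A type deviates, so pooling fails.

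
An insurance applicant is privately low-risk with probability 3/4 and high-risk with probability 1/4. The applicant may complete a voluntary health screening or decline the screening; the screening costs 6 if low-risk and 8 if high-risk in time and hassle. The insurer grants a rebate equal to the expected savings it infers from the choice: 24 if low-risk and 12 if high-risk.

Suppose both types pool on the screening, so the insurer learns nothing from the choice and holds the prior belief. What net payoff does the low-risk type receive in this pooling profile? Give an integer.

15

Pooled rebate = 3/4·24 + 1/4·12 = 21.
low-risk pays cost 6 for the screening, so net payoff = 21 − 6 = 15.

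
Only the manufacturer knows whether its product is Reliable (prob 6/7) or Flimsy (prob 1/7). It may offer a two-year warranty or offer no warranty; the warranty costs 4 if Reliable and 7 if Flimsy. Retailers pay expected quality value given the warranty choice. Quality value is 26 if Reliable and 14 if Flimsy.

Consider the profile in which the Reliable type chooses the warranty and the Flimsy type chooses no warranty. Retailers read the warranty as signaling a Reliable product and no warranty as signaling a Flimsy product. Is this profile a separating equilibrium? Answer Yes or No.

No

Under these beliefs, the warranty earns price 26 and no warranty earns price 14.
Reliable: the warranty nets 26 − 4 = 22; no warranty nets 14. Reliable prefers the warranty.
Flimsy: the warranty nets 26 − 7 = 19; no warranty nets 14. Flimsy would deviate to the warranty.
Flimsy has a profitable deviation, so the profile is not an equilibrium.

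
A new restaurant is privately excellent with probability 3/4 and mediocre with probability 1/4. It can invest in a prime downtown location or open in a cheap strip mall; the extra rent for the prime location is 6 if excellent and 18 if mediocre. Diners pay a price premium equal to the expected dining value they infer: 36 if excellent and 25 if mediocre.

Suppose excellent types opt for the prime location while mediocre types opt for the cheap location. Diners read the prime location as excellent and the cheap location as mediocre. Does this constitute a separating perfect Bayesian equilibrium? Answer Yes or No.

Under these beliefs, the prime location earns price premium 36 and the cheap location earns price premium 25.
excellent: the prime location nets 36 − 6 = 30; the cheap location nets 25. excellent prefers the prime location.
mediocre: the prime location nets 36 − 18 = 18; the cheap location nets 25. mediocre prefers the cheap location.
Neither type deviates, so the separating profile is an equilibrium.

Yes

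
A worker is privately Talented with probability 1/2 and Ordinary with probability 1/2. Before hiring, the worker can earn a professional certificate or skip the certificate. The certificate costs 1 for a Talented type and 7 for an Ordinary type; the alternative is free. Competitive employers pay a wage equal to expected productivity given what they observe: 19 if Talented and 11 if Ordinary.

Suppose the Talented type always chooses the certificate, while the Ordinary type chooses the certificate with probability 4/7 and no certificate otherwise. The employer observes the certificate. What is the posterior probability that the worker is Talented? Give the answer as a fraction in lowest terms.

P(the certificate) = (1/2)·1 + (1/2)·(4/7) = 11/14.
By Bayes' rule, P(Talented | the certificate) = (1/2) / (11/14) = 7/11.

7/11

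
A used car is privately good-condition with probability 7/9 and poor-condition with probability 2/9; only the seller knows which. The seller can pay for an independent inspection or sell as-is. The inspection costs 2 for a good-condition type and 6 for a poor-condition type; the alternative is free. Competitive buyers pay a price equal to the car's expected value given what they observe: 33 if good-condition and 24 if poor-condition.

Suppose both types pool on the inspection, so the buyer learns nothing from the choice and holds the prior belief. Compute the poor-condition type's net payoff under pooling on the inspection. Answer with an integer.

25

Pooled price = 7/9·33 + 2/9·24 = 31.
poor-condition pays cost 6 for the inspection, so net payoff = 31 − 6 = 25.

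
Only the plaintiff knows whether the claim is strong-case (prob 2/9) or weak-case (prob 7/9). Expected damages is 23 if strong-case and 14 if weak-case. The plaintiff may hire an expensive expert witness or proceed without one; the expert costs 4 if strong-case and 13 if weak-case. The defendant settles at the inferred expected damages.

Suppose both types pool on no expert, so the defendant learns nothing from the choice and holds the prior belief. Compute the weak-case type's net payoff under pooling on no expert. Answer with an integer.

16

Pooled settlement = 2/9·23 + 7/9·14 = 16.
weak-case pays no cost for no expert, so net payoff = 16.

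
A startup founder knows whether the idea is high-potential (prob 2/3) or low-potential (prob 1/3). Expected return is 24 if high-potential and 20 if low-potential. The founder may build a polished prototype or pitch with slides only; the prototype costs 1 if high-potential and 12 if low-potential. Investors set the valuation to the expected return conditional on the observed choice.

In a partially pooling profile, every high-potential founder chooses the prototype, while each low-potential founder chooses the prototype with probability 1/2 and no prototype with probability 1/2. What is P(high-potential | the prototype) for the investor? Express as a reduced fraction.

4/5

P(the prototype) = (2/3)·1 + (1/3)·(1/2) = 5/6.
By Bayes' rule, P(high-potential | the prototype) = (2/3) / (5/6) = 4/5.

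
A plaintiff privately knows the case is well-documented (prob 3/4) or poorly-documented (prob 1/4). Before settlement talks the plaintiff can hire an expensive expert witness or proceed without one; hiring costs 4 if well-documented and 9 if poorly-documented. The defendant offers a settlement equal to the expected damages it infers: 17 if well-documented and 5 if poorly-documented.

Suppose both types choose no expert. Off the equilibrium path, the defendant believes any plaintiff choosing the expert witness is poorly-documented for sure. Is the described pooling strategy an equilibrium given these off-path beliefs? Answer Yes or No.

On path, the defendant holds the prior and pays 3/4·17 + 1/4·5 = 14. Off path (the expert witness), believing poorly-documented, it pays 5.
well-documented: no expert nets 14; the expert witness nets 5 − 4 = 1. well-documented stays.
poorly-documented: no expert nets 14; the expert witness nets 5 − 9 = -4. poorly-documented stays.
No type deviates, so pooling is sustained.

Yes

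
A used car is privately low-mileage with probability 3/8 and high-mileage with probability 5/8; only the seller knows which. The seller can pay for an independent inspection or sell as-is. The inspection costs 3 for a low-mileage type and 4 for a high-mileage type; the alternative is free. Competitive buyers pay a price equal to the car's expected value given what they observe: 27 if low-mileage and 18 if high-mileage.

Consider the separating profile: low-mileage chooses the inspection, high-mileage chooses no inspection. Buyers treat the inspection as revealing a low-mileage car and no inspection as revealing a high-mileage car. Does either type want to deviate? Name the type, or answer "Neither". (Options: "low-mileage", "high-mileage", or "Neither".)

The inspection pays 27; no inspection pays 18.
low-mileage: assigned the inspection, nets 27 − 3 = 24; deviating to no inspection nets 18.
high-mileage: assigned no inspection, nets 18; deviating to the inspection nets 27 − 4 = 23.
The high-mileage type gains 5 by deviating.

high-mileage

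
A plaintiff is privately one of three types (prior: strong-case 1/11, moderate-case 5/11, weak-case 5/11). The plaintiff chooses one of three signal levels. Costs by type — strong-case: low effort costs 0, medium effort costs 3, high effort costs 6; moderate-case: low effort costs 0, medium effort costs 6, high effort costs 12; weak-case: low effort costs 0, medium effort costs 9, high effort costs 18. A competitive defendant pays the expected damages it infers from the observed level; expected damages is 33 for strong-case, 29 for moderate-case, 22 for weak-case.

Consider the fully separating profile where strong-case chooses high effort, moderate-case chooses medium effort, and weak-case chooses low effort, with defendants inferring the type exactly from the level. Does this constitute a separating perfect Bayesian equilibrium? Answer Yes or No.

Separating settlements: high effort → 33, medium effort → 29, low effort → 22.
strong-case (assigned high effort): low effort: 22 − 0 = 22; medium effort: 29 − 3 = 26; high effort: 33 − 6 = 27. strong-case stays.
moderate-case (assigned medium effort): low effort: 22 − 0 = 22; medium effort: 29 − 6 = 23; high effort: 33 − 12 = 21. moderate-case stays.
weak-case (assigned low effort): low effort: 22 − 0 = 22; medium effort: 29 − 9 = 20; high effort: 33 − 18 = 15. weak-case stays.
Every type prefers its assigned level; separation holds.

Yes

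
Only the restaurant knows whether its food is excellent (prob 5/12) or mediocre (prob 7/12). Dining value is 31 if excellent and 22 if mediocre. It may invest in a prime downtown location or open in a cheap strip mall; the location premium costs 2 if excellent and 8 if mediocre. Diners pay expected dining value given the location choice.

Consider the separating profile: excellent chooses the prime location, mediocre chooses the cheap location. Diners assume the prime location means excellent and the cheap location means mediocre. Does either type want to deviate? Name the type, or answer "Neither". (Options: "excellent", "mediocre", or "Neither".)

The prime location pays 31; the cheap location pays 22.
excellent: assigned the prime location, nets 31 − 2 = 29; deviating to the cheap location nets 22.
mediocre: assigned the cheap location, nets 22; deviating to the prime location nets 31 − 8 = 23.
The mediocre type gains 1 by deviating.

mediocre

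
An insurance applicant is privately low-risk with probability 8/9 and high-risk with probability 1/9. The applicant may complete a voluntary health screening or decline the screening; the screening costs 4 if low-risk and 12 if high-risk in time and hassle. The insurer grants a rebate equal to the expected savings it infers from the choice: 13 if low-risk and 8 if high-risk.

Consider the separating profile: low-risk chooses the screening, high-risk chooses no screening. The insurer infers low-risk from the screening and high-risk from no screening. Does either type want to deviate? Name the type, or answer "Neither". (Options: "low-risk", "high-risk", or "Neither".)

Neither

The screening pays 13; no screening pays 8.
low-risk: assigned the screening, nets 13 − 4 = 9; deviating to no screening nets 8.
high-risk: assigned no screening, nets 8; deviating to the screening nets 13 − 12 = 1.
Both types strictly prefer their assigned action; no profitable deviation.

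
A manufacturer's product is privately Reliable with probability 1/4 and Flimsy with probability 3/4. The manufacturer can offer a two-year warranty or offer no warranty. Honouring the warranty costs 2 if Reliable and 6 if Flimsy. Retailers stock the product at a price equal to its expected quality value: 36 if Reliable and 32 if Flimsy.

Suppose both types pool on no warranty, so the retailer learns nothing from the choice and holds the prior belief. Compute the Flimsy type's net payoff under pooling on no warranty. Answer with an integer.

Pooled price = 1/4·36 + 3/4·32 = 33.
Flimsy pays no cost for no warranty, so net payoff = 33.

33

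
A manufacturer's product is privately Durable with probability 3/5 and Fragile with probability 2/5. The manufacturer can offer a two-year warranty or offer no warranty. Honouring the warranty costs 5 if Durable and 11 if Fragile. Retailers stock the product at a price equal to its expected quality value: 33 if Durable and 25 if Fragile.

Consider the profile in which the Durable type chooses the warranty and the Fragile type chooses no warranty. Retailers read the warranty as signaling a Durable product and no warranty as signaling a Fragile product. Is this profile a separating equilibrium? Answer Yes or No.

Yes

Under these beliefs, the warranty earns price 33 and no warranty earns price 25.
Durable: the warranty nets 33 − 5 = 28; no warranty nets 25. Durable prefers the warranty.
Fragile: the warranty nets 33 − 11 = 22; no warranty nets 25. Fragile prefers no warranty.
Neither type deviates, so the separating profile is an equilibrium.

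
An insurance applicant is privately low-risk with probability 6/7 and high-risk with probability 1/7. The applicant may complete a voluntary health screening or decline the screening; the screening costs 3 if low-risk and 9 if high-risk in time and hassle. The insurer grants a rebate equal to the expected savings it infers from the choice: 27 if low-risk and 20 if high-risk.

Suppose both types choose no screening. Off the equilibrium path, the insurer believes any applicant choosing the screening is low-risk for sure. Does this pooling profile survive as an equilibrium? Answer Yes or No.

On path, the insurer holds the prior and pays 6/7·27 + 1/7·20 = 26. Off path (the screening), believing low-risk, it pays 27.
low-risk: no screening nets 26; the screening nets 27 − 3 = 24. low-risk stays.
high-risk: no screening nets 26; the screening nets 27 − 9 = 18. high-risk stays.
No type deviates, so pooling is sustained.

Yes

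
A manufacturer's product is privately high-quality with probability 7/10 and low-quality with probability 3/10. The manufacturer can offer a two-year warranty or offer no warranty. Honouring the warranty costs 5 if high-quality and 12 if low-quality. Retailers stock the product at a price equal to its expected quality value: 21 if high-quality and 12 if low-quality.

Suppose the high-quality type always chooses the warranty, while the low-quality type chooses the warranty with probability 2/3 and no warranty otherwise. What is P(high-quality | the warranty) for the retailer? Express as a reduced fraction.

7/9

P(the warranty) = (7/10)·1 + (3/10)·(2/3) = 9/10.
By Bayes' rule, P(high-quality | the warranty) = (7/10) / (9/10) = 7/9.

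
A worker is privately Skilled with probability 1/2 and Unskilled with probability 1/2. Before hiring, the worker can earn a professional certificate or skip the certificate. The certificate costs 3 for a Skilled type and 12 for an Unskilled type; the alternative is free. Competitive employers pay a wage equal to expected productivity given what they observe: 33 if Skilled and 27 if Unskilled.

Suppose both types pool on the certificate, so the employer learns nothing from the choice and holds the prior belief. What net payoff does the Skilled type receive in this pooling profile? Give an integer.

27

Pooled wage = 1/2·33 + 1/2·27 = 30.
Skilled pays cost 3 for the certificate, so net payoff = 30 − 3 = 27.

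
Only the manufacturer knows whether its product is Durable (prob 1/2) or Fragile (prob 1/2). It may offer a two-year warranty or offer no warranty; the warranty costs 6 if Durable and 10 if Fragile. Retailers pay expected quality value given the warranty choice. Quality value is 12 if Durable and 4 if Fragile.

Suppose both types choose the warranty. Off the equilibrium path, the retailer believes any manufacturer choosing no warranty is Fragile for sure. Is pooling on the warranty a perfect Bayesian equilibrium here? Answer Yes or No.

On path, the retailer holds the prior and pays 1/2·12 + 1/2·4 = 8. Off path (no warranty), believing Fragile, it pays 4.
Durable: the warranty nets 8 − 6 = 2; no warranty nets 4. Durable would deviate.
Fragile: the warranty nets 8 − 10 = -2; no warranty nets 4. Fragile would deviate.
A type deviates, so pooling fails.

No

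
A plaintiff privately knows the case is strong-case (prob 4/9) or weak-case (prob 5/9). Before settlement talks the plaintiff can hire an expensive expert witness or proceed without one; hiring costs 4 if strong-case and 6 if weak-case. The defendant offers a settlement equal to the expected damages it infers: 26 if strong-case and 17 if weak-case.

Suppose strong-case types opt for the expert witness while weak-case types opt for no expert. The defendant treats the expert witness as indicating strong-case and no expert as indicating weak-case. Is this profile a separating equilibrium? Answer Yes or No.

Under these beliefs, the expert witness earns settlement 26 and no expert earns settlement 17.
strong-case: the expert witness nets 26 − 4 = 22; no expert nets 17. strong-case prefers the expert witness.
weak-case: the expert witness nets 26 − 6 = 20; no expert nets 17. weak-case would deviate to the expert witness.
weak-case has a profitable deviation, so the profile is not an equilibrium.

No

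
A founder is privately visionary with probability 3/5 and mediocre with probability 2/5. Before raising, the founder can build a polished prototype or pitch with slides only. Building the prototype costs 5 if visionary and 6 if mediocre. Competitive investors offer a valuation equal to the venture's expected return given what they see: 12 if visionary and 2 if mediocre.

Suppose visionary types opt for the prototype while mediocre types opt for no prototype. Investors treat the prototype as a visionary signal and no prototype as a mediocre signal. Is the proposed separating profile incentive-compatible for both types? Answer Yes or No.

No

Under these beliefs, the prototype earns valuation 12 and no prototype earns valuation 2.
visionary: the prototype nets 12 − 5 = 7; no prototype nets 2. visionary prefers the prototype.
mediocre: the prototype nets 12 − 6 = 6; no prototype nets 2. mediocre would deviate to the prototype.
mediocre has a profitable deviation, so the profile is not an equilibrium.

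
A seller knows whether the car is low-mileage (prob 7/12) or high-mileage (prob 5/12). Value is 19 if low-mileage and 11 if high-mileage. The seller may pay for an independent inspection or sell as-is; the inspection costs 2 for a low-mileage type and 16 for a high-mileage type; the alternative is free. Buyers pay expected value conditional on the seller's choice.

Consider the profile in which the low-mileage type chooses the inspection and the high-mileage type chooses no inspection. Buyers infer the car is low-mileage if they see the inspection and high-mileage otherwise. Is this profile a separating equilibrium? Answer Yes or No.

Yes

Under these beliefs, the inspection earns price 19 and no inspection earns price 11.
low-mileage: the inspection nets 19 − 2 = 17; no inspection nets 11. low-mileage prefers the inspection.
high-mileage: the inspection nets 19 − 16 = 3; no inspection nets 11. high-mileage prefers no inspection.
Neither type deviates, so the separating profile is an equilibrium.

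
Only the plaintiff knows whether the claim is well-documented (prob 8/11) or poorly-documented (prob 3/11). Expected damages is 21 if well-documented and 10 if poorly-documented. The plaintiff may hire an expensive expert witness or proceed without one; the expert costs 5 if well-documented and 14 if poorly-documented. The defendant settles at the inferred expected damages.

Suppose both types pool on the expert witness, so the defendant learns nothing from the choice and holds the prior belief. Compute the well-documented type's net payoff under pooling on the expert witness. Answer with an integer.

13

Pooled settlement = 8/11·21 + 3/11·10 = 18.
well-documented pays cost 5 for the expert witness, so net payoff = 18 − 5 = 13.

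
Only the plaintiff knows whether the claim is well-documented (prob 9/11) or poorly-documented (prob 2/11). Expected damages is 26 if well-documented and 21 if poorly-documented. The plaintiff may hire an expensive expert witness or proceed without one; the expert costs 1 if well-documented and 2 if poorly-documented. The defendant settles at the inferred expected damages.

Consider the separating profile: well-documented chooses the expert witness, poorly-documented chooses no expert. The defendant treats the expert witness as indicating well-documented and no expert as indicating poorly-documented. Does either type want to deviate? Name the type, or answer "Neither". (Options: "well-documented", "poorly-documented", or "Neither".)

The expert witness pays 26; no expert pays 21.
well-documented: assigned the expert witness, nets 26 − 1 = 25; deviating to no expert nets 21.
poorly-documented: assigned no expert, nets 21; deviating to the expert witness nets 26 − 2 = 24.
The poorly-documented type gains 3 by deviating.

poorly-documented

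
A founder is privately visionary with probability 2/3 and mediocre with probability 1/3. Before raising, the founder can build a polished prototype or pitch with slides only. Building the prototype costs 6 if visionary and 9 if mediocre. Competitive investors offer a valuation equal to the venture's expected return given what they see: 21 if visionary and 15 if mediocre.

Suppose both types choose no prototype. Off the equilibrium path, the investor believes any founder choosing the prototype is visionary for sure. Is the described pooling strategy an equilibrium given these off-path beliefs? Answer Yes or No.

On path, the investor holds the prior and pays 2/3·21 + 1/3·15 = 19. Off path (the prototype), believing visionary, it pays 21.
visionary: no prototype nets 19; the prototype nets 21 − 6 = 15. visionary stays.
mediocre: no prototype nets 19; the prototype nets 21 − 9 = 12. mediocre stays.
No type deviates, so pooling is sustained.

Yes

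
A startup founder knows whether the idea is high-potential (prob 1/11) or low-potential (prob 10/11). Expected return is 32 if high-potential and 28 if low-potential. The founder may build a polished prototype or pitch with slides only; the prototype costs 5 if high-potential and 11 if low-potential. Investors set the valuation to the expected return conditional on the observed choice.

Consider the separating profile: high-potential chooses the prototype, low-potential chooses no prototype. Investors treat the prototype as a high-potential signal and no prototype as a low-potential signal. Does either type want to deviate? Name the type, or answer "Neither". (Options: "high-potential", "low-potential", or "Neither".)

The prototype pays 32; no prototype pays 28.
high-potential: assigned the prototype, nets 32 − 5 = 27; deviating to no prototype nets 28.
low-potential: assigned no prototype, nets 28; deviating to the prototype nets 32 − 11 = 21.
The high-potential type gains 1 by deviating.

high-potential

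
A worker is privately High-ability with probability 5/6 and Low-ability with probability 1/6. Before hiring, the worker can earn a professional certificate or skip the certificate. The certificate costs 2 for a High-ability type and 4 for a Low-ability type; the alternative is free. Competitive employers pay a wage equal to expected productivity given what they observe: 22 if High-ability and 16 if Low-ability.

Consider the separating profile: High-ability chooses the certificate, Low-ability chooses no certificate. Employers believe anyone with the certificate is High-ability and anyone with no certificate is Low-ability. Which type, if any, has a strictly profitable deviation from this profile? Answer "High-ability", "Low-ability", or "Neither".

Low-ability

The certificate pays 22; no certificate pays 16.
High-ability: assigned the certificate, nets 22 − 2 = 20; deviating to no certificate nets 16.
Low-ability: assigned no certificate, nets 16; deviating to the certificate nets 22 − 4 = 18.
The Low-ability type gains 2 by deviating.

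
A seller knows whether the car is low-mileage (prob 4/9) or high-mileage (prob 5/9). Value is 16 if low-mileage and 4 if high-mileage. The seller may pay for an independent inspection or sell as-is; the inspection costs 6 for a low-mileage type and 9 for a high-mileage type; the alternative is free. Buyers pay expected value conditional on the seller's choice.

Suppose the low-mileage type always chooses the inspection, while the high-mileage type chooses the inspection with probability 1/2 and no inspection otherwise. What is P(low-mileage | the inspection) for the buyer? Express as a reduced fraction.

P(the inspection) = (4/9)·1 + (5/9)·(1/2) = 13/18.
By Bayes' rule, P(low-mileage | the inspection) = (4/9) / (13/18) = 8/13.

8/13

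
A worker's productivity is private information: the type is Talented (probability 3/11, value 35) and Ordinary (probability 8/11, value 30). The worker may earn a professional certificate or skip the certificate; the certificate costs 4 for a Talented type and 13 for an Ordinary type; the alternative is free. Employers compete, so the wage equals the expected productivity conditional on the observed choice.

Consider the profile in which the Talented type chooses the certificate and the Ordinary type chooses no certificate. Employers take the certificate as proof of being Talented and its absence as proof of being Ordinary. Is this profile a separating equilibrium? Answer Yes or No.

Under these beliefs, the certificate earns wage 35 and no certificate earns wage 30.
Talented: the certificate nets 35 − 4 = 31; no certificate nets 30. Talented prefers the certificate.
Ordinary: the certificate nets 35 − 13 = 22; no certificate nets 30. Ordinary prefers no certificate.
Neither type deviates, so the separating profile is an equilibrium.

Yes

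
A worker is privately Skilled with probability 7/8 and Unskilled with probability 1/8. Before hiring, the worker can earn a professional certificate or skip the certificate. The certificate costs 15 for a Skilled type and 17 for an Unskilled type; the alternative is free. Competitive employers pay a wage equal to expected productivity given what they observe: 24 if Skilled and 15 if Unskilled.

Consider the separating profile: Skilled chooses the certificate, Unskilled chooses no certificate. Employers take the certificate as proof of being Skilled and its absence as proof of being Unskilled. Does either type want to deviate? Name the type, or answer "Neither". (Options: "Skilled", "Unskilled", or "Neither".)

Skilled

The certificate pays 24; no certificate pays 15.
Skilled: assigned the certificate, nets 24 − 15 = 9; deviating to no certificate nets 15.
Unskilled: assigned no certificate, nets 15; deviating to the certificate nets 24 − 17 = 7.
The Skilled type gains 6 by deviating.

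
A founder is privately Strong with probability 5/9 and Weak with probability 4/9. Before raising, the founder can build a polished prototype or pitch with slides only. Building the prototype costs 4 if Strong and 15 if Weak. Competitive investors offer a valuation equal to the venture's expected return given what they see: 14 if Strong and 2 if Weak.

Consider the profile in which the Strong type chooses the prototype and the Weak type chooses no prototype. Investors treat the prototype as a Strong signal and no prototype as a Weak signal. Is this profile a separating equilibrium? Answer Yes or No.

Under these beliefs, the prototype earns valuation 14 and no prototype earns valuation 2.
Strong: the prototype nets 14 − 4 = 10; no prototype nets 2. Strong prefers the prototype.
Weak: the prototype nets 14 − 15 = -1; no prototype nets 2. Weak prefers no prototype.
Neither type deviates, so the separating profile is an equilibrium.

Yes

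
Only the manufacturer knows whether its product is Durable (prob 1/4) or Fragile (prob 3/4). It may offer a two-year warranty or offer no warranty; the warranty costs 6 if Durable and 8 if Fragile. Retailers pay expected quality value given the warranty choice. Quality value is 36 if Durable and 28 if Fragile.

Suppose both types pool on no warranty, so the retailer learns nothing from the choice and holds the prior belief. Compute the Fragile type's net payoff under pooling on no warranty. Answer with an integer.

Pooled price = 1/4·36 + 3/4·28 = 30.
Fragile pays no cost for no warranty, so net payoff = 30.

30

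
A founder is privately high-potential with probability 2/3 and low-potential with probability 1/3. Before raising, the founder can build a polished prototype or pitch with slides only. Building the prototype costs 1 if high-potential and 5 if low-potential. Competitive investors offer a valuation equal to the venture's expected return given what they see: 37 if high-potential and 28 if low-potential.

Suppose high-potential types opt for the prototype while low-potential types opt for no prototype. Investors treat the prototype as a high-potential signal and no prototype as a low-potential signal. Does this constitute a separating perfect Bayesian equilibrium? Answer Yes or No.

No

Under these beliefs, the prototype earns valuation 37 and no prototype earns valuation 28.
high-potential: the prototype nets 37 − 1 = 36; no prototype nets 28. high-potential prefers the prototype.
low-potential: the prototype nets 37 − 5 = 32; no prototype nets 28. low-potential would deviate to the prototype.
low-potential has a profitable deviation, so the profile is not an equilibrium.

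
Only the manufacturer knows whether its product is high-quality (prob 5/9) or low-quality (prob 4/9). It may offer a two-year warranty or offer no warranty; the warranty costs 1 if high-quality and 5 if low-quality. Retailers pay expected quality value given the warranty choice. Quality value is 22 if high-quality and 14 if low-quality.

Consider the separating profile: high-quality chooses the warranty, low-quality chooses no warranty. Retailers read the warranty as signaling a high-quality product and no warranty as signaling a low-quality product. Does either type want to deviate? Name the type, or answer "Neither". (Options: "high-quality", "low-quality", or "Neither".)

low-quality

The warranty pays 22; no warranty pays 14.
high-quality: assigned the warranty, nets 22 − 1 = 21; deviating to no warranty nets 14.
low-quality: assigned no warranty, nets 14; deviating to the warranty nets 22 − 5 = 17.
The low-quality type gains 3 by deviating.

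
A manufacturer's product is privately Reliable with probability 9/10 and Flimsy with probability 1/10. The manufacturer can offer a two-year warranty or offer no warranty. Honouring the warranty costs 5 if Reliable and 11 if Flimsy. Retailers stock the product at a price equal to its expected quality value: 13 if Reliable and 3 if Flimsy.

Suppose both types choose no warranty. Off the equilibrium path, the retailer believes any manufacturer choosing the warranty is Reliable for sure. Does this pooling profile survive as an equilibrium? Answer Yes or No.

On path, the retailer holds the prior and pays 9/10·13 + 1/10·3 = 12. Off path (the warranty), believing Reliable, it pays 13.
Reliable: no warranty nets 12; the warranty nets 13 − 5 = 8. Reliable stays.
Flimsy: no warranty nets 12; the warranty nets 13 − 11 = 2. Flimsy stays.
No type deviates, so pooling is sustained.

Yes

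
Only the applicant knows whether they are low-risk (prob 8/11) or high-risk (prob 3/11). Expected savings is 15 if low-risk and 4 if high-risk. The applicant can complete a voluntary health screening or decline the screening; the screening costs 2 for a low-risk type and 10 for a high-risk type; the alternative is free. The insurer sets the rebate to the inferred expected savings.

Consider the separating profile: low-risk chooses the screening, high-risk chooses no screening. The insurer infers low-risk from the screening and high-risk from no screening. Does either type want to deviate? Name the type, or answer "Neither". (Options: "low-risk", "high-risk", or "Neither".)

high-risk

The screening pays 15; no screening pays 4.
low-risk: assigned the screening, nets 15 − 2 = 13; deviating to no screening nets 4.
high-risk: assigned no screening, nets 4; deviating to the screening nets 15 − 10 = 5.
The high-risk type gains 1 by deviating.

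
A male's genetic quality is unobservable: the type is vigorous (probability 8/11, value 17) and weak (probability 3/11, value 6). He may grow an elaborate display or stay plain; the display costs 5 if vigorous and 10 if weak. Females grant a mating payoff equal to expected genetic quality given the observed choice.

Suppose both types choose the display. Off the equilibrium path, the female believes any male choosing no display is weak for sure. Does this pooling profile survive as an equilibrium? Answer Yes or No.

On path, the female holds the prior and pays 8/11·17 + 3/11·6 = 14. Off path (no display), believing weak, it pays 6.
vigorous: the display nets 14 − 5 = 9; no display nets 6. vigorous stays.
weak: the display nets 14 − 10 = 4; no display nets 6. weak would deviate.
A type deviates, so pooling fails.

No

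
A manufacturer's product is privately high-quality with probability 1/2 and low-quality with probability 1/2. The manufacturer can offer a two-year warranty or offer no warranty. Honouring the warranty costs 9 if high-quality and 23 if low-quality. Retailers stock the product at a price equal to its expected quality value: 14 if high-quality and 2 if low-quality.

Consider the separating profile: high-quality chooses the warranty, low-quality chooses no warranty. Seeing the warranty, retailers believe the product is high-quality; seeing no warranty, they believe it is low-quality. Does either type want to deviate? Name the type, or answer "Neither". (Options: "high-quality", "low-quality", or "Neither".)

Neither

The warranty pays 14; no warranty pays 2.
high-quality: assigned the warranty, nets 14 − 9 = 5; deviating to no warranty nets 2.
low-quality: assigned no warranty, nets 2; deviating to the warranty nets 14 − 23 = -9.
Both types strictly prefer their assigned action; no profitable deviation.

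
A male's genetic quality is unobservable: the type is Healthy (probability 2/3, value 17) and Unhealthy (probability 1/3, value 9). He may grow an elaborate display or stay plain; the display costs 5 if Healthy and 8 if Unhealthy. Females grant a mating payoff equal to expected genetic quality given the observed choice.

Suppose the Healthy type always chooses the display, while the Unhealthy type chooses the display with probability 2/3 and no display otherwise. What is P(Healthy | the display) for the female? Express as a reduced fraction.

P(the display) = (2/3)·1 + (1/3)·(2/3) = 8/9.
By Bayes' rule, P(Healthy | the display) = (2/3) / (8/9) = 3/4.

3/4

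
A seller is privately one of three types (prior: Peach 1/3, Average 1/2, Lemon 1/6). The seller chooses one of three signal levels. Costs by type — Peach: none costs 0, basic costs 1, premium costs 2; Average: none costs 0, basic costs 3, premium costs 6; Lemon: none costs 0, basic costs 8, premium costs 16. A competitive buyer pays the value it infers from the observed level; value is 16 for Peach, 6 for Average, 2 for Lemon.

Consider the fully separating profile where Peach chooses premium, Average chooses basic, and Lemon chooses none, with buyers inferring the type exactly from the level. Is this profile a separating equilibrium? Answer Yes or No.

No

Separating prices: premium → 16, basic → 6, none → 2.
Peach (assigned premium): none: 2 − 0 = 2; basic: 6 − 1 = 5; premium: 16 − 2 = 14. Peach stays.
Average (assigned basic): none: 2 − 0 = 2; basic: 6 − 3 = 3; premium: 16 − 6 = 10. Average prefers premium.
Lemon (assigned none): none: 2 − 0 = 2; basic: 6 − 8 = -2; premium: 16 − 16 = 0. Lemon stays.
At least one type deviates; the separating profile fails.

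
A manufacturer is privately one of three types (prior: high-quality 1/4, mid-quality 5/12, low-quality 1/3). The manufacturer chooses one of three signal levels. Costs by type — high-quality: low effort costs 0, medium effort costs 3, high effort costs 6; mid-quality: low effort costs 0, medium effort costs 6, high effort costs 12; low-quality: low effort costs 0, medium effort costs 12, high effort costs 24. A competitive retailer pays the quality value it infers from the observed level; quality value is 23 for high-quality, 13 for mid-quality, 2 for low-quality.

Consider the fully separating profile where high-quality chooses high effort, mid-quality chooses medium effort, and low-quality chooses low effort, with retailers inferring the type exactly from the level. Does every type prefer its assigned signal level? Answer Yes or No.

No

Separating prices: high effort → 23, medium effort → 13, low effort → 2.
high-quality (assigned high effort): low effort: 2 − 0 = 2; medium effort: 13 − 3 = 10; high effort: 23 − 6 = 17. high-quality stays.
mid-quality (assigned medium effort): low effort: 2 − 0 = 2; medium effort: 13 − 6 = 7; high effort: 23 − 12 = 11. mid-quality prefers high effort.
low-quality (assigned low effort): low effort: 2 − 0 = 2; medium effort: 13 − 12 = 1; high effort: 23 − 24 = -1. low-quality stays.
At least one type deviates; the separating profile fails.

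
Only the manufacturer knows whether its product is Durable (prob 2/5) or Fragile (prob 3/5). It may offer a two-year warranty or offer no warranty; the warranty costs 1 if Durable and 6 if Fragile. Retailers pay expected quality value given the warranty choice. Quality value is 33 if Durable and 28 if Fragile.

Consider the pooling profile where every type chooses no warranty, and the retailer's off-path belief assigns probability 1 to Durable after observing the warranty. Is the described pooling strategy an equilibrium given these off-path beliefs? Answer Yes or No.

On path, the retailer holds the prior and pays 2/5·33 + 3/5·28 = 30. Off path (the warranty), believing Durable, it pays 33.
Durable: no warranty nets 30; the warranty nets 33 − 1 = 32. Durable would deviate.
Fragile: no warranty nets 30; the warranty nets 33 − 6 = 27. Fragile stays.
A type deviates, so pooling fails.

No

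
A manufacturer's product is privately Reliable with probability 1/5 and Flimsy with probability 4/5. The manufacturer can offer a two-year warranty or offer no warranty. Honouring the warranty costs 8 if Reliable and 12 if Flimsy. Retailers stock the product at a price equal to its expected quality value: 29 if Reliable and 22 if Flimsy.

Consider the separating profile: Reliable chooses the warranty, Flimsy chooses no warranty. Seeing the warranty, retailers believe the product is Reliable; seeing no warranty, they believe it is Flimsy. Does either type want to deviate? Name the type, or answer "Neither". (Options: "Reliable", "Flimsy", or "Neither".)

Reliable

The warranty pays 29; no warranty pays 22.
Reliable: assigned the warranty, nets 29 − 8 = 21; deviating to no warranty nets 22.
Flimsy: assigned no warranty, nets 22; deviating to the warranty nets 29 − 12 = 17.
The Reliable type gains 1 by deviating.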